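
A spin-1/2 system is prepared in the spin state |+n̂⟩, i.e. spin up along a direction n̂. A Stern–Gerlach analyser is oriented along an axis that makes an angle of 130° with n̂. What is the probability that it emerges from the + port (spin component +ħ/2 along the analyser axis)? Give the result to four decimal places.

0.1786

For spin-½, the probability of finding spin-up along an axis at angle θ to the initial spin direction is cos²(θ/2); spin-down is sin²(θ/2).
θ = 130°, so P = cos²(65°) ≈ 0.1786.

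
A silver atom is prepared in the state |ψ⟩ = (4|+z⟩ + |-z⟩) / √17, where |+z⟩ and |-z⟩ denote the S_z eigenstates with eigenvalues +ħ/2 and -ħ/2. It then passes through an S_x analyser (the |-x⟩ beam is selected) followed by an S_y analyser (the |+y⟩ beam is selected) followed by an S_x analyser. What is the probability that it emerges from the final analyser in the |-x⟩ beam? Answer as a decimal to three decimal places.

First analyser (S_x): P(|-x⟩) = |⟨-x|ψ⟩|² = 9/34.
After stage 1 the state is |-x⟩; P(|+y⟩) = |⟨+y|-x⟩|² = 1/2.
After stage 2 the state is |+y⟩; P(|-x⟩) = |⟨-x|+y⟩|² = 1/2.
Joint probability = 9/34 × 1/2 × 1/2 = 0.066.

0.066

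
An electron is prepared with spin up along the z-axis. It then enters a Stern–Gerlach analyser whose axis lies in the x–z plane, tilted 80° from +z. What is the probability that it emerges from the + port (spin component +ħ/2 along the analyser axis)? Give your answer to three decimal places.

For spin-½, the probability of finding spin-up along an axis at angle θ to the initial spin direction is cos²(θ/2); spin-down is sin²(θ/2).
θ = 80°, so P = cos²(40°) ≈ 0.587.

0.587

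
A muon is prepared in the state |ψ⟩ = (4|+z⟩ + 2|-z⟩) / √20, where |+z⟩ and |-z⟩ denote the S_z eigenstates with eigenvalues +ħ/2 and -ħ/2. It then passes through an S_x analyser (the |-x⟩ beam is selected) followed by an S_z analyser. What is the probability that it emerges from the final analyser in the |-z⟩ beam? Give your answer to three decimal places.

First analyser (S_x): P(|-x⟩) = |⟨-x|ψ⟩|² = 4/40.
After stage 1 the state is |-x⟩; P(|-z⟩) = |⟨-z|-x⟩|² = 1/2.
Joint probability = 4/40 × 1/2 = 0.050.

0.050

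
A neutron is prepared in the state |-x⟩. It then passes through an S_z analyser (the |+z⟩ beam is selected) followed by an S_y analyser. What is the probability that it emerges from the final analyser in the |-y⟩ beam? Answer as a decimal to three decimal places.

First analyser (S_z): from |-x⟩, P(|+z⟩) = 1/2.
After stage 1 the state is |+z⟩; P(|-y⟩) = |⟨-y|+z⟩|² = 1/2.
Joint probability = 1/2 × 1/2 = 0.250.

0.250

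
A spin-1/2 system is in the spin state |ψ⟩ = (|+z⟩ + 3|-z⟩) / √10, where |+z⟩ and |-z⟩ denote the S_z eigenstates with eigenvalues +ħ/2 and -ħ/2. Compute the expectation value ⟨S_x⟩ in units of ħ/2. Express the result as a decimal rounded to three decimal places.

⟨σ_x⟩ = 2 Re(a* b)/(|a|²+|b|²) with a = 1, b = 3.
a* b = 3, so ⟨σ_x⟩ = 6/10.
⟨S_x⟩ = (ħ/2)·⟨σ_x⟩.

0.600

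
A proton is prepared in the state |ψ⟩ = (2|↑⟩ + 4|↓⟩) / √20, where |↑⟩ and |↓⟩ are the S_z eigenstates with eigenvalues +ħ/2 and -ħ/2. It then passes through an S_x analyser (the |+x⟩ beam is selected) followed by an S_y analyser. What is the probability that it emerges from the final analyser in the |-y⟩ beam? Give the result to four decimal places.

0.4500

First analyser (S_x): P(|+x⟩) = |⟨+x|ψ⟩|² = 36/40.
After stage 1 the state is |+x⟩; P(|-y⟩) = |⟨-y|+x⟩|² = 1/2.
Joint probability = 36/40 × 1/2 = 0.4500.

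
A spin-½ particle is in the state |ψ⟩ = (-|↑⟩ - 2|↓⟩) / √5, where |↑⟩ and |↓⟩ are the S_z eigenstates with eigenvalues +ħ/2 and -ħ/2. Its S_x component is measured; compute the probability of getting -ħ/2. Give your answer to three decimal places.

|-x⟩ = (|↑⟩ - |↓⟩)/√2, so ⟨-x|ψ⟩ = (1) / (√2·√5).
P = |1|² / 10 = 1/10.

0.100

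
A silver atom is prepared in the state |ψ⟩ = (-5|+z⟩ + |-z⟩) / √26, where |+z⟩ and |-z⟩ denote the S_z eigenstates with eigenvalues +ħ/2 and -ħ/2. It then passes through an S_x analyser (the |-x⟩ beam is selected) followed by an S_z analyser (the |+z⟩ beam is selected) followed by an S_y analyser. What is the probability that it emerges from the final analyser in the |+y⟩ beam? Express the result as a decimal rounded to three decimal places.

First analyser (S_x): P(|-x⟩) = |⟨-x|ψ⟩|² = 36/52.
After stage 1 the state is |-x⟩; P(|+z⟩) = |⟨+z|-x⟩|² = 1/2.
After stage 2 the state is |+z⟩; P(|+y⟩) = |⟨+y|+z⟩|² = 1/2.
Joint probability = 36/52 × 1/2 × 1/2 = 0.173.

0.173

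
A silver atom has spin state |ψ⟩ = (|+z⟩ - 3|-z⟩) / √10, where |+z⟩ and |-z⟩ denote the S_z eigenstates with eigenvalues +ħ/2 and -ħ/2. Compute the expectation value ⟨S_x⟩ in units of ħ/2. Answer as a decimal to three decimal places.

⟨σ_x⟩ = 2 Re(a* b)/(|a|²+|b|²) with a = 1, b = -3.
a* b = -3, so ⟨σ_x⟩ = -6/10.
⟨S_x⟩ = (ħ/2)·⟨σ_x⟩.

-0.600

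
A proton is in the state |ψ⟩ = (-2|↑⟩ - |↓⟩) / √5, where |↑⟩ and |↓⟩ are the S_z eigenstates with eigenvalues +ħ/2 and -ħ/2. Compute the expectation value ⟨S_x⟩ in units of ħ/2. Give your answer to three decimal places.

0.800

⟨σ_x⟩ = 2 Re(a* b)/(|a|²+|b|²) with a = -2, b = -1.
a* b = 2, so ⟨σ_x⟩ = 4/5.
⟨S_x⟩ = (ħ/2)·⟨σ_x⟩.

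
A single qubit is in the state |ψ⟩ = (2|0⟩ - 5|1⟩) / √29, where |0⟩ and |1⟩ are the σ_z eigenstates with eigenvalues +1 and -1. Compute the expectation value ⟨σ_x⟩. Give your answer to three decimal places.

-0.690

⟨σ_x⟩ = 2 Re(a* b)/(|a|²+|b|²) with a = 2, b = -5.
a* b = -10, so ⟨σ_x⟩ = -20/29.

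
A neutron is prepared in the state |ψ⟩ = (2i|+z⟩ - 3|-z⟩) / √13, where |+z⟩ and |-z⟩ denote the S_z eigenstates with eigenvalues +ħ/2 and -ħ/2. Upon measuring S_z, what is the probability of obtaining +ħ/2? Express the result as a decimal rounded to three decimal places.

0.308

The +ħ/2 outcome corresponds to |+z⟩. Its amplitude in |ψ⟩ is 2i/√13.
P = |2i|² / 13 = 4/13.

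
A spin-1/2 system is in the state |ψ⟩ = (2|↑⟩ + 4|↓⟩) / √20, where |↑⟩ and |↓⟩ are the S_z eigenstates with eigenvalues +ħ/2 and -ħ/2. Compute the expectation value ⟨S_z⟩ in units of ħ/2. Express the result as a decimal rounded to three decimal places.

-0.600

⟨σ_z⟩ = |a|² - |b|² divided by |a|²+|b|², with a, b the |↑⟩, |↓⟩ amplitudes.
= (4 - 16)/20 = -12/20.
⟨S_z⟩ = (ħ/2)·⟨σ_z⟩.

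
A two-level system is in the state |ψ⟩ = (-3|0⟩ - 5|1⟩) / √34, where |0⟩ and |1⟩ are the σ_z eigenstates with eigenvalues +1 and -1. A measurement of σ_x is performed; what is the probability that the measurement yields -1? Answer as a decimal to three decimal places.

0.059

|-x⟩ = (|0⟩ - |1⟩)/√2, so ⟨-x|ψ⟩ = (2) / (√2·√34).
P = |2|² / 68 = 4/68.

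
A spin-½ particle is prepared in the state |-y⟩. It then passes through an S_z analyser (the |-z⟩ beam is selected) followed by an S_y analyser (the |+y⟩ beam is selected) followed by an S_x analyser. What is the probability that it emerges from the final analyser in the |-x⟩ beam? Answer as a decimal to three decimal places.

First analyser (S_z): from |-y⟩, P(|-z⟩) = 1/2.
After stage 1 the state is |-z⟩; P(|+y⟩) = |⟨+y|-z⟩|² = 1/2.
After stage 2 the state is |+y⟩; P(|-x⟩) = |⟨-x|+y⟩|² = 1/2.
Joint probability = 1/2 × 1/2 × 1/2 = 0.125.

0.125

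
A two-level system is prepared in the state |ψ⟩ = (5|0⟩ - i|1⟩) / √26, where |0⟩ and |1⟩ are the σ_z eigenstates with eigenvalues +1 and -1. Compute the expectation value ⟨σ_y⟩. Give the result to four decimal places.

⟨σ_y⟩ = 2 Im(a* b)/(|a|²+|b|²) with a = 5, b = -i.
a* b = -5i, so ⟨σ_y⟩ = -10/26.

-0.3846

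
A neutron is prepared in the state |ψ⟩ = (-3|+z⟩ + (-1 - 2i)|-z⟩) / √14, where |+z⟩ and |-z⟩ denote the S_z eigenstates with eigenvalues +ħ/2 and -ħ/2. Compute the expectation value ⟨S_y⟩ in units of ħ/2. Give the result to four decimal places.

⟨σ_y⟩ = 2 Im(a* b)/(|a|²+|b|²) with a = -3, b = (-1 - 2i).
a* b = (3 + 6i), so ⟨σ_y⟩ = 12/14.
⟨S_y⟩ = (ħ/2)·⟨σ_y⟩.

0.8571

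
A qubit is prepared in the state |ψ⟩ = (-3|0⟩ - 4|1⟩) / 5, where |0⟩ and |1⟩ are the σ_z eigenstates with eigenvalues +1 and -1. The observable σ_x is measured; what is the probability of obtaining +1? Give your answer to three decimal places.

|+x⟩ = (|0⟩ + |1⟩)/√2, so ⟨+x|ψ⟩ = (-7) / (√2·5).
P = |-7|² / 50 = 49/50.

0.980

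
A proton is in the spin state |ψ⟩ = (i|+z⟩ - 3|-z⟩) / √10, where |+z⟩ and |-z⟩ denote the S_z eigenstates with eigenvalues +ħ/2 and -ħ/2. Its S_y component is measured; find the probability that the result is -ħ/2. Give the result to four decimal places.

|-y⟩ = (|+z⟩ - i|-z⟩)/√2, so ⟨-y|ψ⟩ = (-2i) / (√2·√10).
P = |-2i|² / 20 = 4/20.

0.2000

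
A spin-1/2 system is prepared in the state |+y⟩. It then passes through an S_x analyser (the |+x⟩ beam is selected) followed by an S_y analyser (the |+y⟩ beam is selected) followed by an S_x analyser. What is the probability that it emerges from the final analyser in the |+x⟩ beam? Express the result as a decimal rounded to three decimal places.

0.125

First analyser (S_x): from |+y⟩, P(|+x⟩) = 1/2.
After stage 1 the state is |+x⟩; P(|+y⟩) = |⟨+y|+x⟩|² = 1/2.
After stage 2 the state is |+y⟩; P(|+x⟩) = |⟨+x|+y⟩|² = 1/2.
Joint probability = 1/2 × 1/2 × 1/2 = 0.125.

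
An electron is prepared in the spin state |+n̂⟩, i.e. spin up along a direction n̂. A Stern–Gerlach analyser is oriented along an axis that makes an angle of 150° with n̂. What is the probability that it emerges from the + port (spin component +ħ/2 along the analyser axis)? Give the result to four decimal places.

For spin-½, the probability of finding spin-up along an axis at angle θ to the initial spin direction is cos²(θ/2); spin-down is sin²(θ/2).
θ = 150°, so P = cos²(75°) ≈ 0.0670.

0.0670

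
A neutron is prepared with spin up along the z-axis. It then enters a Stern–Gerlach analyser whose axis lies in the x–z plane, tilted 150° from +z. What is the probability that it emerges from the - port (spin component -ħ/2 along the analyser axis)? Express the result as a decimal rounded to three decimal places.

0.933

For spin-½, the probability of finding spin-up along an axis at angle θ to the initial spin direction is cos²(θ/2); spin-down is sin²(θ/2).
θ = 150°, so P = sin²(75°) ≈ 0.933.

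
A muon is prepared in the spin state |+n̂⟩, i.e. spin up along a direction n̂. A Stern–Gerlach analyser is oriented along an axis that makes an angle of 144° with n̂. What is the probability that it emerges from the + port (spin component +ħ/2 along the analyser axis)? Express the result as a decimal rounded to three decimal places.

0.095

For spin-½, the probability of finding spin-up along an axis at angle θ to the initial spin direction is cos²(θ/2); spin-down is sin²(θ/2).
θ = 144°, so P = cos²(72°) ≈ 0.095.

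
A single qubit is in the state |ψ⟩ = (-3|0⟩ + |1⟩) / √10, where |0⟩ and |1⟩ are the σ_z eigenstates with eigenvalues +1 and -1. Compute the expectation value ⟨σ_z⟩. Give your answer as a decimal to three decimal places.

0.800

⟨σ_z⟩ = |a|² - |b|² divided by |a|²+|b|², with a, b the |0⟩, |1⟩ amplitudes.
= (9 - 1)/10 = 8/10.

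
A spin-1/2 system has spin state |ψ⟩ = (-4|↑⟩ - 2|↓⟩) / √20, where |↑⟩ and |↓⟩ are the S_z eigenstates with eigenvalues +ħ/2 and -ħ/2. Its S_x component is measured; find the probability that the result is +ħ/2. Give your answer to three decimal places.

0.900

|+x⟩ = (|↑⟩ + |↓⟩)/√2, so ⟨+x|ψ⟩ = (-6) / (√2·√20).
P = |-6|² / 40 = 36/40.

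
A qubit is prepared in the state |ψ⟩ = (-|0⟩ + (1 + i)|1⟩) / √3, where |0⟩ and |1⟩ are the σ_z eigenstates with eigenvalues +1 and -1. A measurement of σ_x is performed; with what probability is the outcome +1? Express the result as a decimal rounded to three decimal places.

0.167

|+x⟩ = (|0⟩ + |1⟩)/√2, so ⟨+x|ψ⟩ = (i) / (√2·√3).
P = |i|² / 6 = 1/6.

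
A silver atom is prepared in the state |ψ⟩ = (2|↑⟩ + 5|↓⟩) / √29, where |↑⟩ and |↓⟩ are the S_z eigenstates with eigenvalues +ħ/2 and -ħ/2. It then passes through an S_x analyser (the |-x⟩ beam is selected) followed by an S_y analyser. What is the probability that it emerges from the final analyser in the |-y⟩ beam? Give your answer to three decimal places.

0.078

First analyser (S_x): P(|-x⟩) = |⟨-x|ψ⟩|² = 9/58.
After stage 1 the state is |-x⟩; P(|-y⟩) = |⟨-y|-x⟩|² = 1/2.
Joint probability = 9/58 × 1/2 = 0.078.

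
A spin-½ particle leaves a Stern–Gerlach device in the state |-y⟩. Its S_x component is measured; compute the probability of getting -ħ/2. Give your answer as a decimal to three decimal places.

0.500

In the S_z basis, |-y⟩ = (|↑⟩ - i|↓⟩)/√2 and |-x⟩ = (|↑⟩ - |↓⟩)/√2.
|⟨-x|-y⟩|² = 1/2.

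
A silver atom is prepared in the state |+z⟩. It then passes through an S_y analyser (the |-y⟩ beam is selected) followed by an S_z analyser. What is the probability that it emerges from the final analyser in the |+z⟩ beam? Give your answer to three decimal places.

First analyser (S_y): from |+z⟩, P(|-y⟩) = 1/2.
After stage 1 the state is |-y⟩; P(|+z⟩) = |⟨+z|-y⟩|² = 1/2.
Joint probability = 1/2 × 1/2 = 0.250.

0.250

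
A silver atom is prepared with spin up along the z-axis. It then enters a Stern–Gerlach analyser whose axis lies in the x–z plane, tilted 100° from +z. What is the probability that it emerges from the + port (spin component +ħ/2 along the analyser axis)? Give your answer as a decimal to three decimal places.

0.413

For spin-½, the probability of finding spin-up along an axis at angle θ to the initial spin direction is cos²(θ/2); spin-down is sin²(θ/2).
θ = 100°, so P = cos²(50°) ≈ 0.413.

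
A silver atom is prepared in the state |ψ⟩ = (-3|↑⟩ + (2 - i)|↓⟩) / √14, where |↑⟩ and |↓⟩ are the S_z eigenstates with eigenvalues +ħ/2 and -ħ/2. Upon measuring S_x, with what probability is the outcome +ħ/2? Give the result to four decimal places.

0.0714

|+x⟩ = (|↑⟩ + |↓⟩)/√2, so ⟨+x|ψ⟩ = (-1 - i) / (√2·√14).
P = |-1 - i|² / 28 = 2/28.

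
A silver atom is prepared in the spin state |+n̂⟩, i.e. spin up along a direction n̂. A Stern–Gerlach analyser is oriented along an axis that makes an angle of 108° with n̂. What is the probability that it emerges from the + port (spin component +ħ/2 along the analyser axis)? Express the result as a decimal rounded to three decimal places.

0.345

For spin-½, the probability of finding spin-up along an axis at angle θ to the initial spin direction is cos²(θ/2); spin-down is sin²(θ/2).
θ = 108°, so P = cos²(54°) ≈ 0.345.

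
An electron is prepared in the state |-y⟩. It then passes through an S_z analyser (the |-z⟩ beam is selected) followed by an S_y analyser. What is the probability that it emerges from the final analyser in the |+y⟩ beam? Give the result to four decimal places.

0.2500

First analyser (S_z): from |-y⟩, P(|-z⟩) = 1/2.
After stage 1 the state is |-z⟩; P(|+y⟩) = |⟨+y|-z⟩|² = 1/2.
Joint probability = 1/2 × 1/2 = 0.2500.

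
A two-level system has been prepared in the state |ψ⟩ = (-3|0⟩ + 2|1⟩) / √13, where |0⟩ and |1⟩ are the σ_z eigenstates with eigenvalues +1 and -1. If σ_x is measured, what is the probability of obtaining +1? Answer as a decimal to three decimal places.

|+x⟩ = (|0⟩ + |1⟩)/√2, so ⟨+x|ψ⟩ = (-1) / (√2·√13).
P = |-1|² / 26 = 1/26.

0.038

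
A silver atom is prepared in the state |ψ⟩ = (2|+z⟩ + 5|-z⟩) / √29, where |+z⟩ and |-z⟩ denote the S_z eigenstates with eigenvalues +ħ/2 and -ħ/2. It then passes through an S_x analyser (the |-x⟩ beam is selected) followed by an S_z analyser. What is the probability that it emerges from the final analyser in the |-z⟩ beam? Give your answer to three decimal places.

First analyser (S_x): P(|-x⟩) = |⟨-x|ψ⟩|² = 9/58.
After stage 1 the state is |-x⟩; P(|-z⟩) = |⟨-z|-x⟩|² = 1/2.
Joint probability = 9/58 × 1/2 = 0.078.

0.078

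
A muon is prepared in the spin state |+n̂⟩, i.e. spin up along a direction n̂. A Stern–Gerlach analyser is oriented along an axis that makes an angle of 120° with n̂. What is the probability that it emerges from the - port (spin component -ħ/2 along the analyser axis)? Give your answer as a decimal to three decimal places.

For spin-½, the probability of finding spin-up along an axis at angle θ to the initial spin direction is cos²(θ/2); spin-down is sin²(θ/2).
θ = 120°, so P = sin²(60°) ≈ 0.750.

0.750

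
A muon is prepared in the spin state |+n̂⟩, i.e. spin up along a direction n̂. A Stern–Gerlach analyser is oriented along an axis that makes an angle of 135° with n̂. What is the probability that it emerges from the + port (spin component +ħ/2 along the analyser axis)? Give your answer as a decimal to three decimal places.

For spin-½, the probability of finding spin-up along an axis at angle θ to the initial spin direction is cos²(θ/2); spin-down is sin²(θ/2).
θ = 135°, so P = cos²(67.5°) ≈ 0.146.

0.146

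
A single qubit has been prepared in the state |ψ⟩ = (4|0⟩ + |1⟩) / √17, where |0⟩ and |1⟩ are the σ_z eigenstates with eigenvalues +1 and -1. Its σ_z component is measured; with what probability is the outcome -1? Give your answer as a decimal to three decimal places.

The -1 outcome corresponds to |1⟩. Its amplitude in |ψ⟩ is 1/√17.
P = |1|² / 17 = 1/17.

0.059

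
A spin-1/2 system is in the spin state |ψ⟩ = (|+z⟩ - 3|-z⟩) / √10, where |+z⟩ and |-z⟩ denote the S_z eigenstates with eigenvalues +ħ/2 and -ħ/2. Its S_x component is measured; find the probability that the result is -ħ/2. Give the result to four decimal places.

0.8000

|-x⟩ = (|+z⟩ - |-z⟩)/√2, so ⟨-x|ψ⟩ = (4) / (√2·√10).
P = |4|² / 20 = 16/20.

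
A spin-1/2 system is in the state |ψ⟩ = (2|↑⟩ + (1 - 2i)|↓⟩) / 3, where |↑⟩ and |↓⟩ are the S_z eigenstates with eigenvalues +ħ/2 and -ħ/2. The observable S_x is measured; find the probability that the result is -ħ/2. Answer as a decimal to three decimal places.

0.278

|-x⟩ = (|↑⟩ - |↓⟩)/√2, so ⟨-x|ψ⟩ = (1 + 2i) / (√2·3).
P = |1 + 2i|² / 18 = 5/18.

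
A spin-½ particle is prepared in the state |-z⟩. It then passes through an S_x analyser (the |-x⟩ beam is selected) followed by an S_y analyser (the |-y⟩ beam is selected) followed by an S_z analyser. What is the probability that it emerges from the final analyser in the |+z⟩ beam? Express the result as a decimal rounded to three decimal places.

First analyser (S_x): from |-z⟩, P(|-x⟩) = 1/2.
After stage 1 the state is |-x⟩; P(|-y⟩) = |⟨-y|-x⟩|² = 1/2.
After stage 2 the state is |-y⟩; P(|+z⟩) = |⟨+z|-y⟩|² = 1/2.
Joint probability = 1/2 × 1/2 × 1/2 = 0.125.

0.125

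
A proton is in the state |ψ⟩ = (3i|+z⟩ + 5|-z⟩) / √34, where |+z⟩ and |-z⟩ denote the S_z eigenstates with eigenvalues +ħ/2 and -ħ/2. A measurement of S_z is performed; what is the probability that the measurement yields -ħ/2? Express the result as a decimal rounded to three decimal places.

0.735

The -ħ/2 outcome corresponds to |-z⟩. Its amplitude in |ψ⟩ is 5/√34.
P = |5|² / 34 = 25/34.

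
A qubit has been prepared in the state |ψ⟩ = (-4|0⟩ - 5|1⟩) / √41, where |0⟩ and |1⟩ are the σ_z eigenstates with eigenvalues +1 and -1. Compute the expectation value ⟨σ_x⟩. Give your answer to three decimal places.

⟨σ_x⟩ = 2 Re(a* b)/(|a|²+|b|²) with a = -4, b = -5.
a* b = 20, so ⟨σ_x⟩ = 40/41.

0.976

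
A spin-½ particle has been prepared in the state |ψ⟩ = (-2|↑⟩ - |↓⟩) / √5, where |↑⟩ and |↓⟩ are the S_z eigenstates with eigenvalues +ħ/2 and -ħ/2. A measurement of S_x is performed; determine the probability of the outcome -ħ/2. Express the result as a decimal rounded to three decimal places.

0.100

|-x⟩ = (|↑⟩ - |↓⟩)/√2, so ⟨-x|ψ⟩ = (-1) / (√2·√5).
P = |-1|² / 10 = 1/10.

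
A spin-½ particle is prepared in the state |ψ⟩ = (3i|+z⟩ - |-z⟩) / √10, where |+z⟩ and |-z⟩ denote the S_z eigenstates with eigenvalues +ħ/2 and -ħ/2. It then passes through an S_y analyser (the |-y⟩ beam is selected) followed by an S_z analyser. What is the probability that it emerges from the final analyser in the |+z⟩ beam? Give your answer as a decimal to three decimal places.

First analyser (S_y): P(|-y⟩) = |⟨-y|ψ⟩|² = 4/20.
After stage 1 the state is |-y⟩; P(|+z⟩) = |⟨+z|-y⟩|² = 1/2.
Joint probability = 4/20 × 1/2 = 0.100.

0.100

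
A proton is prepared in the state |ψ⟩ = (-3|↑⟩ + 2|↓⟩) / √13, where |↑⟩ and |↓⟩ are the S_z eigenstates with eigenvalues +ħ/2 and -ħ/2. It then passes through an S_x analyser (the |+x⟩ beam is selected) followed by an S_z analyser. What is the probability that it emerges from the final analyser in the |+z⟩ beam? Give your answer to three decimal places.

First analyser (S_x): P(|+x⟩) = |⟨+x|ψ⟩|² = 1/26.
After stage 1 the state is |+x⟩; P(|+z⟩) = |⟨+z|+x⟩|² = 1/2.
Joint probability = 1/26 × 1/2 = 0.019.

0.019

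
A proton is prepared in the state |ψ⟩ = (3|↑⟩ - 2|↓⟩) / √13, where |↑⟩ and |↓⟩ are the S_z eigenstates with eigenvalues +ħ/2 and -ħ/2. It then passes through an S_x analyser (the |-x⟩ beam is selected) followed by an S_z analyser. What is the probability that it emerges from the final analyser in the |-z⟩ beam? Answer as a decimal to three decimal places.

First analyser (S_x): P(|-x⟩) = |⟨-x|ψ⟩|² = 25/26.
After stage 1 the state is |-x⟩; P(|-z⟩) = |⟨-z|-x⟩|² = 1/2.
Joint probability = 25/26 × 1/2 = 0.481.

0.481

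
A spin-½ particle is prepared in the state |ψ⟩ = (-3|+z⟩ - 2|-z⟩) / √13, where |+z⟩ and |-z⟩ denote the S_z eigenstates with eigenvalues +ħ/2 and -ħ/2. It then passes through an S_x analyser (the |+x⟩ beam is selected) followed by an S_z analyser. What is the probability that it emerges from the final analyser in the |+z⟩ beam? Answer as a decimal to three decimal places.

First analyser (S_x): P(|+x⟩) = |⟨+x|ψ⟩|² = 25/26.
After stage 1 the state is |+x⟩; P(|+z⟩) = |⟨+z|+x⟩|² = 1/2.
Joint probability = 25/26 × 1/2 = 0.481.

0.481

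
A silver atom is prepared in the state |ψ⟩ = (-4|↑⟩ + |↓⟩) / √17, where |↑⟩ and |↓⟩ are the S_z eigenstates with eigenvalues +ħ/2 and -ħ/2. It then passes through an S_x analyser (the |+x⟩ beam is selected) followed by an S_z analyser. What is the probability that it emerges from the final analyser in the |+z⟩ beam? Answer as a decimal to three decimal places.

0.132

First analyser (S_x): P(|+x⟩) = |⟨+x|ψ⟩|² = 9/34.
After stage 1 the state is |+x⟩; P(|+z⟩) = |⟨+z|+x⟩|² = 1/2.
Joint probability = 9/34 × 1/2 = 0.132.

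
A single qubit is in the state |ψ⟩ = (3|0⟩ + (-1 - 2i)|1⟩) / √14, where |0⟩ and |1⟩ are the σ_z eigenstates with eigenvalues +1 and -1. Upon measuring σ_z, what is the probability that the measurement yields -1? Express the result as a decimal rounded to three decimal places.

0.357

The -1 outcome corresponds to |1⟩. Its amplitude in |ψ⟩ is (-1 - 2i)/√14.
P = |-1 - 2i|² / 14 = 5/14.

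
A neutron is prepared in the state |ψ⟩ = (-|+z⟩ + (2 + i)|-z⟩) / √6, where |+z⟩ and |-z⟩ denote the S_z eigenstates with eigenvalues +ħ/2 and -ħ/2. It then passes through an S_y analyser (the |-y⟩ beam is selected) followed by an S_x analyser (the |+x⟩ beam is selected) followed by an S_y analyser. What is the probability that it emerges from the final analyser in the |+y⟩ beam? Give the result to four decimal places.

0.1667

First analyser (S_y): P(|-y⟩) = |⟨-y|ψ⟩|² = 8/12.
After stage 1 the state is |-y⟩; P(|+x⟩) = |⟨+x|-y⟩|² = 1/2.
After stage 2 the state is |+x⟩; P(|+y⟩) = |⟨+y|+x⟩|² = 1/2.
Joint probability = 8/12 × 1/2 × 1/2 = 0.1667.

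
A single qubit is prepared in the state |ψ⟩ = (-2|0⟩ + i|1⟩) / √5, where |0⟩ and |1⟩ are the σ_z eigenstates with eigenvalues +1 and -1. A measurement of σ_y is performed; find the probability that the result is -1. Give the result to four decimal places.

0.9000

|-y⟩ = (|0⟩ - i|1⟩)/√2, so ⟨-y|ψ⟩ = (-3) / (√2·√5).
P = |-3|² / 10 = 9/10.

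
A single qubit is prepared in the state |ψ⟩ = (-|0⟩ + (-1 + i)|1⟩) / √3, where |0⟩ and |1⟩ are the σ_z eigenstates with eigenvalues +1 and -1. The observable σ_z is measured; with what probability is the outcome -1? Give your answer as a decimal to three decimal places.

The -1 outcome corresponds to |1⟩. Its amplitude in |ψ⟩ is (-1 + i)/√3.
P = |-1 + i|² / 3 = 2/3.

0.667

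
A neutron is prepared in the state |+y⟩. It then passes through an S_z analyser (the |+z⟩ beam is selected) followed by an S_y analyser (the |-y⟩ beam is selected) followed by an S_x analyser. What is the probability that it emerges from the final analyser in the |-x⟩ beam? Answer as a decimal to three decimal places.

First analyser (S_z): from |+y⟩, P(|+z⟩) = 1/2.
After stage 1 the state is |+z⟩; P(|-y⟩) = |⟨-y|+z⟩|² = 1/2.
After stage 2 the state is |-y⟩; P(|-x⟩) = |⟨-x|-y⟩|² = 1/2.
Joint probability = 1/2 × 1/2 × 1/2 = 0.125.

0.125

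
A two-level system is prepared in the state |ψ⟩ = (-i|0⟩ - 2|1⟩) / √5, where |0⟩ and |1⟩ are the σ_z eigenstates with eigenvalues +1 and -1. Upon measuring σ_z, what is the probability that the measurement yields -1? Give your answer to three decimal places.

The -1 outcome corresponds to |1⟩. Its amplitude in |ψ⟩ is -2/√5.
P = |-2|² / 5 = 4/5.

0.800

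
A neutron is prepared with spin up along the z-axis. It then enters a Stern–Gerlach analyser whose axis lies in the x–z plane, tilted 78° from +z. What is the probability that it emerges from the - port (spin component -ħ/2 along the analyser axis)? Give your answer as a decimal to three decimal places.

0.396

For spin-½, the probability of finding spin-up along an axis at angle θ to the initial spin direction is cos²(θ/2); spin-down is sin²(θ/2).
θ = 78°, so P = sin²(39°) ≈ 0.396.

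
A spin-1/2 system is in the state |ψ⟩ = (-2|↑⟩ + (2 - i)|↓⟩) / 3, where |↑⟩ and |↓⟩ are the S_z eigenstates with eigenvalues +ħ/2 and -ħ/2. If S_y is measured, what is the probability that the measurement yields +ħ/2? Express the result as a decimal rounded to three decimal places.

0.722

|+y⟩ = (|↑⟩ + i|↓⟩)/√2, so ⟨+y|ψ⟩ = (-3 - 2i) / (√2·3).
P = |-3 - 2i|² / 18 = 13/18.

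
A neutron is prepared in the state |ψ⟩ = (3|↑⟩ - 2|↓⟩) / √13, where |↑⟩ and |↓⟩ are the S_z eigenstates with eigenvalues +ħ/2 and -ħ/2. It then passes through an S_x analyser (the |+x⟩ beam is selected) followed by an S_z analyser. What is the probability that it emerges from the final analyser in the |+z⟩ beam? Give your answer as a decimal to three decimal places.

0.019

First analyser (S_x): P(|+x⟩) = |⟨+x|ψ⟩|² = 1/26.
After stage 1 the state is |+x⟩; P(|+z⟩) = |⟨+z|+x⟩|² = 1/2.
Joint probability = 1/26 × 1/2 = 0.019.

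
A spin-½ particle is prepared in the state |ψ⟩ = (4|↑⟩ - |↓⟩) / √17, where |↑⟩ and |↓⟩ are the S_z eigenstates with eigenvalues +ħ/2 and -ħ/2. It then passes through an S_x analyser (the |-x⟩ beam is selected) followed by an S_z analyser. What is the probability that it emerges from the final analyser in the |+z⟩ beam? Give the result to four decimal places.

First analyser (S_x): P(|-x⟩) = |⟨-x|ψ⟩|² = 25/34.
After stage 1 the state is |-x⟩; P(|+z⟩) = |⟨+z|-x⟩|² = 1/2.
Joint probability = 25/34 × 1/2 = 0.3676.

0.3676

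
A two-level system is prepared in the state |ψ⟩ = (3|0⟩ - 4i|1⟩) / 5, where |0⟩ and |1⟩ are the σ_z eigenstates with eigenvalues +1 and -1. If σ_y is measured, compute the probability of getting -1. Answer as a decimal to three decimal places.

0.980

|-y⟩ = (|0⟩ - i|1⟩)/√2, so ⟨-y|ψ⟩ = (7) / (√2·5).
P = |7|² / 50 = 49/50.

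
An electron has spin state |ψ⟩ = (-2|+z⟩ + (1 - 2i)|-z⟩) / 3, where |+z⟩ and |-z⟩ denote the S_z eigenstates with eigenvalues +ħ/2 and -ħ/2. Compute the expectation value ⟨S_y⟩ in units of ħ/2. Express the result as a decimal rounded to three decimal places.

0.889

⟨σ_y⟩ = 2 Im(a* b)/(|a|²+|b|²) with a = -2, b = (1 - 2i).
a* b = (-2 + 4i), so ⟨σ_y⟩ = 8/9.
⟨S_y⟩ = (ħ/2)·⟨σ_y⟩.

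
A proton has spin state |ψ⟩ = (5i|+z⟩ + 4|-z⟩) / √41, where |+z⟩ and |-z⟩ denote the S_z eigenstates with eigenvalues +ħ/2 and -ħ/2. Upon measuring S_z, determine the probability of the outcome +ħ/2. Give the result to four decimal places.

The +ħ/2 outcome corresponds to |+z⟩. Its amplitude in |ψ⟩ is 5i/√41.
P = |5i|² / 41 = 25/41.

0.6098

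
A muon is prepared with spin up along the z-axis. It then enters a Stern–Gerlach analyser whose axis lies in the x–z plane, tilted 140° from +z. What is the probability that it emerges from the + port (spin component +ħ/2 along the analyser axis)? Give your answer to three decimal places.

For spin-½, the probability of finding spin-up along an axis at angle θ to the initial spin direction is cos²(θ/2); spin-down is sin²(θ/2).
θ = 140°, so P = cos²(70°) ≈ 0.117.

0.117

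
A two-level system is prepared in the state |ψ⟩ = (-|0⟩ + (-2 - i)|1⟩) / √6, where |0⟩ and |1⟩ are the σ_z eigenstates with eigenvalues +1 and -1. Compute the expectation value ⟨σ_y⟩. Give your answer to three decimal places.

⟨σ_y⟩ = 2 Im(a* b)/(|a|²+|b|²) with a = -1, b = (-2 - i).
a* b = (2 + i), so ⟨σ_y⟩ = 2/6.

0.333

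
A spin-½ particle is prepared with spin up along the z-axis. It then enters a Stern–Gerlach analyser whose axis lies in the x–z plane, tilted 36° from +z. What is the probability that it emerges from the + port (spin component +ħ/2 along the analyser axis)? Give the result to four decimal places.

0.9045

For spin-½, the probability of finding spin-up along an axis at angle θ to the initial spin direction is cos²(θ/2); spin-down is sin²(θ/2).
θ = 36°, so P = cos²(18°) ≈ 0.9045.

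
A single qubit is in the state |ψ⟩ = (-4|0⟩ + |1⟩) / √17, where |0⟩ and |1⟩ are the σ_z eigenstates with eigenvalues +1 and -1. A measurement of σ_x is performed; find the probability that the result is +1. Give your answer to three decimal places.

|+x⟩ = (|0⟩ + |1⟩)/√2, so ⟨+x|ψ⟩ = (-3) / (√2·√17).
P = |-3|² / 34 = 9/34.

0.265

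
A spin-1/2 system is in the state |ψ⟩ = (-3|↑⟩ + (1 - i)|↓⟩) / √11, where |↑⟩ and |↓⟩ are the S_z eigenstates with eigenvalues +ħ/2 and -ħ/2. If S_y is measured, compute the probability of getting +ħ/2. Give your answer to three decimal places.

|+y⟩ = (|↑⟩ + i|↓⟩)/√2, so ⟨+y|ψ⟩ = (-4 - i) / (√2·√11).
P = |-4 - i|² / 22 = 17/22.

0.773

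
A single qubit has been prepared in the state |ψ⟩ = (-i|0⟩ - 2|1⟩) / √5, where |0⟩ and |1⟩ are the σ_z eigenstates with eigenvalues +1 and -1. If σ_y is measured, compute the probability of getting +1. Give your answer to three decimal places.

0.100

|+y⟩ = (|0⟩ + i|1⟩)/√2, so ⟨+y|ψ⟩ = (i) / (√2·√5).
P = |i|² / 10 = 1/10.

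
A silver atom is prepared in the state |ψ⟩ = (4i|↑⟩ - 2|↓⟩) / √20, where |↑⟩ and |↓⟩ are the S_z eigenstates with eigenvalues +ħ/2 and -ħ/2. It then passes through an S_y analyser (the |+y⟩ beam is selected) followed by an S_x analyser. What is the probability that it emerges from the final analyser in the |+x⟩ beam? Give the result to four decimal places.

First analyser (S_y): P(|+y⟩) = |⟨+y|ψ⟩|² = 36/40.
After stage 1 the state is |+y⟩; P(|+x⟩) = |⟨+x|+y⟩|² = 1/2.
Joint probability = 36/40 × 1/2 = 0.4500.

0.4500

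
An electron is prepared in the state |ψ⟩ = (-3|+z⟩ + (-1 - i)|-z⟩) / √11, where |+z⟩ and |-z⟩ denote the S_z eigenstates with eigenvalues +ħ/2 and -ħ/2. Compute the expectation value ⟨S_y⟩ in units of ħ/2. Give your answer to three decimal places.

0.545

⟨σ_y⟩ = 2 Im(a* b)/(|a|²+|b|²) with a = -3, b = (-1 - i).
a* b = (3 + 3i), so ⟨σ_y⟩ = 6/11.
⟨S_y⟩ = (ħ/2)·⟨σ_y⟩.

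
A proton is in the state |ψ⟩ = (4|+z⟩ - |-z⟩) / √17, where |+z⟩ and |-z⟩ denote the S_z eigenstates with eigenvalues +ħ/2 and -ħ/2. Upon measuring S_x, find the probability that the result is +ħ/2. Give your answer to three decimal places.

|+x⟩ = (|+z⟩ + |-z⟩)/√2, so ⟨+x|ψ⟩ = (3) / (√2·√17).
P = |3|² / 34 = 9/34.

0.265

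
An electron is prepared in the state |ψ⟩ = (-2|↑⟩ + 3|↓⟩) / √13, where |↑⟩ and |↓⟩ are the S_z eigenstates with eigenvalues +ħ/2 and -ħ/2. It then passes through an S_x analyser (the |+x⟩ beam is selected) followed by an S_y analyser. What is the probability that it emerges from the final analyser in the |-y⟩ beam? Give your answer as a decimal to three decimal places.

0.019

First analyser (S_x): P(|+x⟩) = |⟨+x|ψ⟩|² = 1/26.
After stage 1 the state is |+x⟩; P(|-y⟩) = |⟨-y|+x⟩|² = 1/2.
Joint probability = 1/26 × 1/2 = 0.019.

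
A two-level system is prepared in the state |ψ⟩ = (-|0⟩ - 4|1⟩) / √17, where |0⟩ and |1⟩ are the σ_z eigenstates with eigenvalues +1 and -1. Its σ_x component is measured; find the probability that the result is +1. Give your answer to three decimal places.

|+x⟩ = (|0⟩ + |1⟩)/√2, so ⟨+x|ψ⟩ = (-5) / (√2·√17).
P = |-5|² / 34 = 25/34.

0.735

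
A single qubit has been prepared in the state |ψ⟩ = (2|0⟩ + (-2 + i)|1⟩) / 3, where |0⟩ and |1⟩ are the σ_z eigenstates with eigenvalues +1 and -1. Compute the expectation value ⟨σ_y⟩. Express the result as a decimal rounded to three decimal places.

⟨σ_y⟩ = 2 Im(a* b)/(|a|²+|b|²) with a = 2, b = (-2 + i).
a* b = (-4 + 2i), so ⟨σ_y⟩ = 4/9.

0.444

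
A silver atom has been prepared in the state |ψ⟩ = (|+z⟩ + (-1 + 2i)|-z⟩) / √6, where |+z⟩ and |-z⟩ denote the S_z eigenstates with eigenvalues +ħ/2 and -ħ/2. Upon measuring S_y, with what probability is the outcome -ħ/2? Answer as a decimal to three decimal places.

0.167

|-y⟩ = (|+z⟩ - i|-z⟩)/√2, so ⟨-y|ψ⟩ = (-1 - i) / (√2·√6).
P = |-1 - i|² / 12 = 2/12.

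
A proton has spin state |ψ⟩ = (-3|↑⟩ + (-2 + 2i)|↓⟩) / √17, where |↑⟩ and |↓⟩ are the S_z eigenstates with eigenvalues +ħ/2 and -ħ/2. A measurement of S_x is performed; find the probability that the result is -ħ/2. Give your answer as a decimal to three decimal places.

0.147

|-x⟩ = (|↑⟩ - |↓⟩)/√2, so ⟨-x|ψ⟩ = (-1 - 2i) / (√2·√17).
P = |-1 - 2i|² / 34 = 5/34.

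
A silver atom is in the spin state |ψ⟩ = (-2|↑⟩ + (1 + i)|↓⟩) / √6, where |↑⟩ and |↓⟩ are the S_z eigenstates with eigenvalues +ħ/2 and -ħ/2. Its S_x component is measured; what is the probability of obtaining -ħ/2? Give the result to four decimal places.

0.8333

|-x⟩ = (|↑⟩ - |↓⟩)/√2, so ⟨-x|ψ⟩ = (-3 - i) / (√2·√6).
P = |-3 - i|² / 12 = 10/12.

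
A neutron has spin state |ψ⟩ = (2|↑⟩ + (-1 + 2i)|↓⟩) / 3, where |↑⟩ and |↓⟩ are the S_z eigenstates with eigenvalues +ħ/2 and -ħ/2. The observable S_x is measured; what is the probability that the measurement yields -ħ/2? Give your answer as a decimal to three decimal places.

0.722

|-x⟩ = (|↑⟩ - |↓⟩)/√2, so ⟨-x|ψ⟩ = (3 - 2i) / (√2·3).
P = |3 - 2i|² / 18 = 13/18.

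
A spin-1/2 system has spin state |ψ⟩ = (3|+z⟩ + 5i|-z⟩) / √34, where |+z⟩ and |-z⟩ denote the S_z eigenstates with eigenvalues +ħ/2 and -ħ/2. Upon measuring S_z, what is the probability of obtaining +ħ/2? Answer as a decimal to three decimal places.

The +ħ/2 outcome corresponds to |+z⟩. Its amplitude in |ψ⟩ is 3/√34.
P = |3|² / 34 = 9/34.

0.265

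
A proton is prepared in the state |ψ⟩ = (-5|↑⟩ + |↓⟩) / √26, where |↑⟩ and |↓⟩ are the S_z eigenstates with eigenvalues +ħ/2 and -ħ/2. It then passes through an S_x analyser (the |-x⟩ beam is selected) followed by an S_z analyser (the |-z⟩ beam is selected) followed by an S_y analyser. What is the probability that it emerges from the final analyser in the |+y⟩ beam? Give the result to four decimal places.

First analyser (S_x): P(|-x⟩) = |⟨-x|ψ⟩|² = 36/52.
After stage 1 the state is |-x⟩; P(|-z⟩) = |⟨-z|-x⟩|² = 1/2.
After stage 2 the state is |-z⟩; P(|+y⟩) = |⟨+y|-z⟩|² = 1/2.
Joint probability = 36/52 × 1/2 × 1/2 = 0.1731.

0.1731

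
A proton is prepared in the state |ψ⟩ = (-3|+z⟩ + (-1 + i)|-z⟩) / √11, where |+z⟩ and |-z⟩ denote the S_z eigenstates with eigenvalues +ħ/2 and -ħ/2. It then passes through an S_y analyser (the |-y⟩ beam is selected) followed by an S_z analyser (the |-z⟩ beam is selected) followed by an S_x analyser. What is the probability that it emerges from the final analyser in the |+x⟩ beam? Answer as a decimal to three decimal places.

0.193

First analyser (S_y): P(|-y⟩) = |⟨-y|ψ⟩|² = 17/22.
After stage 1 the state is |-y⟩; P(|-z⟩) = |⟨-z|-y⟩|² = 1/2.
After stage 2 the state is |-z⟩; P(|+x⟩) = |⟨+x|-z⟩|² = 1/2.
Joint probability = 17/22 × 1/2 × 1/2 = 0.193.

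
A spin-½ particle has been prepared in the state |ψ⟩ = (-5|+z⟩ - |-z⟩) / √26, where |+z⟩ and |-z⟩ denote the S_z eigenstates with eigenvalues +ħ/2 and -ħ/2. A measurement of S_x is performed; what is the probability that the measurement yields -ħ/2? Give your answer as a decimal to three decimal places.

0.308

|-x⟩ = (|+z⟩ - |-z⟩)/√2, so ⟨-x|ψ⟩ = (-4) / (√2·√26).
P = |-4|² / 52 = 16/52.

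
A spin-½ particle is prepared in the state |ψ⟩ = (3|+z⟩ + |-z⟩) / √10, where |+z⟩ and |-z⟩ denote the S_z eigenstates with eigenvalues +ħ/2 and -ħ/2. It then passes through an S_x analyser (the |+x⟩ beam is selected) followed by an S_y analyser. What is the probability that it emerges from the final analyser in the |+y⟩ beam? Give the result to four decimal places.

0.4000

First analyser (S_x): P(|+x⟩) = |⟨+x|ψ⟩|² = 16/20.
After stage 1 the state is |+x⟩; P(|+y⟩) = |⟨+y|+x⟩|² = 1/2.
Joint probability = 16/20 × 1/2 = 0.4000.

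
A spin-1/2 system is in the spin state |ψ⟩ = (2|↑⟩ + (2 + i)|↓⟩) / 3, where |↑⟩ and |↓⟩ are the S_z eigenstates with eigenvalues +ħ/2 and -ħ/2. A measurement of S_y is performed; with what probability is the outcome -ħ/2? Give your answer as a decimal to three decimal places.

0.278

|-y⟩ = (|↑⟩ - i|↓⟩)/√2, so ⟨-y|ψ⟩ = (1 + 2i) / (√2·3).
P = |1 + 2i|² / 18 = 5/18.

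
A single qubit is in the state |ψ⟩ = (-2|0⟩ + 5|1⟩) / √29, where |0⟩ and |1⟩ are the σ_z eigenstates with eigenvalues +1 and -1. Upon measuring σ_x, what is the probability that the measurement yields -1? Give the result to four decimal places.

0.8448

|-x⟩ = (|0⟩ - |1⟩)/√2, so ⟨-x|ψ⟩ = (-7) / (√2·√29).
P = |-7|² / 58 = 49/58.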